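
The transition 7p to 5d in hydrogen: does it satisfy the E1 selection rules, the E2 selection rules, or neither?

Δl = 2 − 1 = +1; l_i + l_f = 3.
E1 (Δl = ±1): satisfied.
E2 (Δl = 0,±2, l_i+l_f ≥ 2): not satisfied.

E1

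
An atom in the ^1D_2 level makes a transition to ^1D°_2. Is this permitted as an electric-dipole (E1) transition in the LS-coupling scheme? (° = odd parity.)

Parity must change: even → odd — satisfied.
ΔS = 0: S: 0 → 0 — satisfied.
ΔL = 0, ±1 (not L=0↔0): L: 2 → 2, ΔL = +0 — satisfied.
ΔJ = 0, ±1 (not J=0↔0): J: 2 → 2, ΔJ = +0 — satisfied.
All four E1 rules are satisfied.

allowed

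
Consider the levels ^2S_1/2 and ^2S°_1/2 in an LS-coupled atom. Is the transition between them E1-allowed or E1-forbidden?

forbidden

Initial level: S=1/2, L=0, J=1/2, parity even. Final level: S=1/2, L=0, J=1/2, parity odd.
Parity must change: even → odd — ✓.
ΔS = 0: S: 1/2 → 1/2 — ✓.
ΔL = 0, ±1 (not L=0↔0): L: 0 → 0, ΔL = +0 — ✗.
ΔJ = 0, ±1 (not J=0↔0): J: 1/2 → 1/2, ΔJ = +0 — ✓.
Rule(s) violated: ΔL.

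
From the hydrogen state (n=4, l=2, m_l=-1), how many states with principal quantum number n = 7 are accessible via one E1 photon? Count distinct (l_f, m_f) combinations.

E1 requires Δl = ±1, so l_f ∈ {1, 3}; with 0 ≤ l_f ≤ n_f−1 = 6, the allowed l_f values are {1, 3}.
For l_f = 1: m_f ∈ {m_i−1, m_i, m_i+1} ∩ [−1, 1] = {-1, 0} → 2 states.
For l_f = 3: m_f ∈ {m_i−1, m_i, m_i+1} ∩ [−3, 3] = {-2, -1, 0} → 3 states.
Total: 5.

5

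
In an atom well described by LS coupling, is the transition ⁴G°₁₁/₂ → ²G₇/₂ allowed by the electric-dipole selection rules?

Initial level: S=3/2, L=4, J=11/2, parity odd. Final level: S=1/2, L=4, J=7/2, parity even.
ΔS = 0: S: 3/2 → 1/2 — ✗.
Parity must change: odd → even — ✓.
ΔL = 0, ±1 (not L=0↔0): L: 4 → 4, ΔL = +0 — ✓.
ΔJ = 0, ±1 (not J=0↔0): J: 11/2 → 7/2, ΔJ = -2 — ✗.
Rule(s) violated: ΔS, ΔJ.

forbidden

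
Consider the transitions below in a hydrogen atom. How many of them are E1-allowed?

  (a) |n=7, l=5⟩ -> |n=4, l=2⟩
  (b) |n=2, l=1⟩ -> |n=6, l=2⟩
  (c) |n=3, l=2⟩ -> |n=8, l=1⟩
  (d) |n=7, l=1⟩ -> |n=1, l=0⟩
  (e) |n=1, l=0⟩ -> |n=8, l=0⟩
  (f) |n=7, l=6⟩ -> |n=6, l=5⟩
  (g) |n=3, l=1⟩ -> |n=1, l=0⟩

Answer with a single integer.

(a) forbidden — Δl = -3 (E1 requires Δl = ±1)
(b) allowed
(c) allowed
(d) allowed
(e) forbidden — Δl = +0 (E1 requires Δl = ±1)
(f) allowed
(g) allowed
Total allowed: 5 of 7.

5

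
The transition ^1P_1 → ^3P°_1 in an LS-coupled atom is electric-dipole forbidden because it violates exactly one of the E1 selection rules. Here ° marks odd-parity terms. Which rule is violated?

Initial level: S=0, L=1, J=1, parity even. Final level: S=1, L=1, J=1, parity odd.
ΔS = 0: S: 0 → 1 — ✗.
Parity must change: even → odd — ✓.
ΔL = 0, ±1 (not L=0↔0): L: 1 → 1, ΔL = +0 — ✓.
ΔJ = 0, ±1 (not J=0↔0): J: 1 → 1, ΔJ = +0 — ✓.

the ΔS = 0 rule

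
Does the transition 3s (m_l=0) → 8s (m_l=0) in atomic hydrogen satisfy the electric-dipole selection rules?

forbidden

Δl = 0 − 0 = +0; the E1 rule Δl = ±1 is fails.
m_l: 0 → 0 (Δm_l = +0). |Δm_l| ≤ 1 passes.
The transition is electric-dipole forbidden.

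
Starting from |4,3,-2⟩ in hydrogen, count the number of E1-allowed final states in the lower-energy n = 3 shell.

2

E1 requires Δl = ±1, so l_f ∈ {2, 4}; with 0 ≤ l_f ≤ n_f−1 = 2, the allowed l_f values are {2}.
For l_f = 2: m_f ∈ {m_i−1, m_i, m_i+1} ∩ [−2, 2] = {-2, -1} → 2 states.
Total: 2.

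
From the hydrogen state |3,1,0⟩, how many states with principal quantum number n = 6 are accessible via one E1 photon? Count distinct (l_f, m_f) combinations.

4

E1 requires Δl = ±1, so l_f ∈ {0, 2}; with 0 ≤ l_f ≤ n_f−1 = 5, the allowed l_f values are {0, 2}.
For l_f = 0: m_f ∈ {m_i−1, m_i, m_i+1} ∩ [−0, 0] = {0} → 1 state.
For l_f = 2: m_f ∈ {m_i−1, m_i, m_i+1} ∩ [−2, 2] = {-1, 0, 1} → 3 states.
Total: 4.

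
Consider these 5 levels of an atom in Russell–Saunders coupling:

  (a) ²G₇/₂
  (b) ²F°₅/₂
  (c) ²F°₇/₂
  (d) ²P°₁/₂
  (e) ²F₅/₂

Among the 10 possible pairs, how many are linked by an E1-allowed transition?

4

(a)–(b): allowed.
(a)–(c): allowed.
(a)–(d): forbidden (ΔL, ΔJ).
(a)–(e): forbidden (parity).
(b)–(c): forbidden (parity).
(b)–(d): forbidden (parity, ΔL, ΔJ).
(b)–(e): allowed.
(c)–(d): forbidden (parity, ΔL, ΔJ).
(c)–(e): allowed.
(d)–(e): forbidden (ΔL, ΔJ).
Allowed pairs: 4 of 10.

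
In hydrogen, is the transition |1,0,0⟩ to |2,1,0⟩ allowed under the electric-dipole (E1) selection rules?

Δl = 1 − 0 = +1; the E1 rule Δl = ±1 is satisfied.
Δm_l = 0 − (0) = +0. E1 requires Δm_l = 0, ±1: satisfied.
All E1 selection rules are satisfied.

allowed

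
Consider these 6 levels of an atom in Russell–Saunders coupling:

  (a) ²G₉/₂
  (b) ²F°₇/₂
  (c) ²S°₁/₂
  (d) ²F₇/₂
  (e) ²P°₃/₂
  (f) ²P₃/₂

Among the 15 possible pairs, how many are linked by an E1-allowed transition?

(a)–(b): allowed.
(a)–(c): forbidden (ΔL, ΔJ).
(a)–(d): forbidden (parity).
(a)–(e): forbidden (ΔL, ΔJ).
(a)–(f): forbidden (parity, ΔL, ΔJ).
(b)–(c): forbidden (parity, ΔL, ΔJ).
(b)–(d): allowed.
(b)–(e): forbidden (parity, ΔL, ΔJ).
(b)–(f): forbidden (ΔL, ΔJ).
(c)–(d): forbidden (ΔL, ΔJ).
(c)–(e): forbidden (parity).
(c)–(f): allowed.
(d)–(e): forbidden (ΔL, ΔJ).
(d)–(f): forbidden (parity, ΔL, ΔJ).
(e)–(f): allowed.
Allowed pairs: 4 of 15.

4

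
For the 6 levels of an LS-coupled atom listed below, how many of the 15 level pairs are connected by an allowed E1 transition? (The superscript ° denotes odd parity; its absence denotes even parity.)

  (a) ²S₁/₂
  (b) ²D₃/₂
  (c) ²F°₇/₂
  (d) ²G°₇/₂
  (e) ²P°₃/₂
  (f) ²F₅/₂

(a)–(b): forbidden (parity, ΔL).
(a)–(c): forbidden (ΔL, ΔJ).
(a)–(d): forbidden (ΔL, ΔJ).
(a)–(e): allowed.
(a)–(f): forbidden (parity, ΔL, ΔJ).
(b)–(c): forbidden (ΔJ).
(b)–(d): forbidden (ΔL, ΔJ).
(b)–(e): allowed.
(b)–(f): forbidden (parity).
(c)–(d): forbidden (parity).
(c)–(e): forbidden (parity, ΔL, ΔJ).
(c)–(f): allowed.
(d)–(e): forbidden (parity, ΔL, ΔJ).
(d)–(f): allowed.
(e)–(f): forbidden (ΔL).
Allowed pairs: 4 of 15.

4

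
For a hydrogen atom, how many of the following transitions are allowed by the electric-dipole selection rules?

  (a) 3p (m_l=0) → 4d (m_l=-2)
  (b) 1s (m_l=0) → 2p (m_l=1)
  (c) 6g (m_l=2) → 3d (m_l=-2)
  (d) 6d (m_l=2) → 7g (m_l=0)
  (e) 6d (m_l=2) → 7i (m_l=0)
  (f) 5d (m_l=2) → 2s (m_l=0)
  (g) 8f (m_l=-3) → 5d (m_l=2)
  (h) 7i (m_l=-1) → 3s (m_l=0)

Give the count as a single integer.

(a) forbidden — Δm_l = -2 (E1 requires Δm_l = 0, ±1)
(b) allowed
(c) forbidden — Δl = -2 (E1 requires Δl = ±1); Δm_l = -4 (E1 requires Δm_l = 0, ±1)
(d) forbidden — Δl = +2 (E1 requires Δl = ±1); Δm_l = -2 (E1 requires Δm_l = 0, ±1)
(e) forbidden — Δl = +4 (E1 requires Δl = ±1); Δm_l = -2 (E1 requires Δm_l = 0, ±1)
(f) forbidden — Δl = -2 (E1 requires Δl = ±1); Δm_l = -2 (E1 requires Δm_l = 0, ±1)
(g) forbidden — Δm_l = +5 (E1 requires Δm_l = 0, ±1)
(h) forbidden — Δl = -6 (E1 requires Δl = ±1)
Total allowed: 1 of 8.

1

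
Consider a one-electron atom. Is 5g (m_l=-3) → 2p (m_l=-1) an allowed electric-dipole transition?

l: 4 → 1 (Δl = -3). Δl = ±1 fails.
m_l: -3 → -1 (Δm_l = +2). |Δm_l| ≤ 1 fails.
The transition is electric-dipole forbidden.

forbidden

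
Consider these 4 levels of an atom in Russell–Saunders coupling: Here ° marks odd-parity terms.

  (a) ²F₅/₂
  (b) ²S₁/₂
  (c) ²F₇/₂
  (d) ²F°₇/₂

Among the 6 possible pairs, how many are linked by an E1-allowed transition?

(a)–(b): forbidden (parity, ΔL, ΔJ).
(a)–(c): forbidden (parity).
(a)–(d): allowed.
(b)–(c): forbidden (parity, ΔL, ΔJ).
(b)–(d): forbidden (ΔL, ΔJ).
(c)–(d): allowed.
Allowed pairs: 2 of 6.

2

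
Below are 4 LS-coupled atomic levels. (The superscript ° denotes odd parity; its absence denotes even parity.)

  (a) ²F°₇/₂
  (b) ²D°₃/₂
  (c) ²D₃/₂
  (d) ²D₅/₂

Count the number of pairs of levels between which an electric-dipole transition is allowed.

3

(a)–(b): forbidden (parity, ΔJ).
(a)–(c): forbidden (ΔJ).
(a)–(d): allowed.
(b)–(c): allowed.
(b)–(d): allowed.
(c)–(d): forbidden (parity).
Allowed pairs: 3 of 6.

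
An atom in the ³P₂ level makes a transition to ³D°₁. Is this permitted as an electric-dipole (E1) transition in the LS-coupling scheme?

allowed

Parity must change: even → odd — ✓.
ΔS = 0: S: 1 → 1 — ✓.
ΔL = 0, ±1 (not L=0↔0): L: 1 → 2, ΔL = +1 — ✓.
ΔJ = 0, ±1 (not J=0↔0): J: 2 → 1, ΔJ = -1 — ✓.
All four E1 rules are satisfied.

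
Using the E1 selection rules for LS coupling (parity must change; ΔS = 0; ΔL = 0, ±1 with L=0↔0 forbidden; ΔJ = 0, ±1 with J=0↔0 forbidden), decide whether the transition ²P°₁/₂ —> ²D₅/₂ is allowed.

forbidden

ΔL = 0, ±1 (not L=0↔0): L: 1 → 2, ΔL = +1 — satisfied.
ΔJ = 0, ±1 (not J=0↔0): J: 1/2 → 5/2, ΔJ = +2 — violated.
ΔS = 0: S: 1/2 → 1/2 — satisfied.
Parity must change: odd → even — satisfied.
Rule(s) violated: ΔJ.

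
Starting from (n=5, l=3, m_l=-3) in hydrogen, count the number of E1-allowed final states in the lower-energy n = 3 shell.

1

E1 requires Δl = ±1, so l_f ∈ {2, 4}; with 0 ≤ l_f ≤ n_f−1 = 2, the allowed l_f values are {2}.
For l_f = 2: m_f ∈ {m_i−1, m_i, m_i+1} ∩ [−2, 2] = {-2} → 1 state.
Total: 1.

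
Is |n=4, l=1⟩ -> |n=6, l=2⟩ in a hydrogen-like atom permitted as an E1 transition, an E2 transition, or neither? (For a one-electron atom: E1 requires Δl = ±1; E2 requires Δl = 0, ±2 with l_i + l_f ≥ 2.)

Δl = 2 − 1 = +1; l_i + l_f = 3.
E1 (Δl = ±1): satisfied.
E2 (Δl = 0,±2, l_i+l_f ≥ 2): not satisfied.

E1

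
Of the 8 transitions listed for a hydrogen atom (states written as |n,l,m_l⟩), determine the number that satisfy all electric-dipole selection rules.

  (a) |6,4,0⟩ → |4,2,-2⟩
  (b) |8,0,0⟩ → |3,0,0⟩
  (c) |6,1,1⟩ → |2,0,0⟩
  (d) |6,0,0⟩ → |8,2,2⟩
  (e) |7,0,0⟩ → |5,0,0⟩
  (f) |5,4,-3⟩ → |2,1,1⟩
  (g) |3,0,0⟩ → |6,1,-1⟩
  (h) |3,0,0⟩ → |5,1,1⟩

3

(a) forbidden — Δl = -2 (E1 requires Δl = ±1); Δm_l = -2 (E1 requires Δm_l = 0, ±1)
(b) forbidden — Δl = +0 (E1 requires Δl = ±1)
(c) allowed
(d) forbidden — Δl = +2 (E1 requires Δl = ±1); Δm_l = +2 (E1 requires Δm_l = 0, ±1)
(e) forbidden — Δl = +0 (E1 requires Δl = ±1)
(f) forbidden — Δl = -3 (E1 requires Δl = ±1); Δm_l = +4 (E1 requires Δm_l = 0, ±1)
(g) allowed
(h) allowed
Total allowed: 3 of 8.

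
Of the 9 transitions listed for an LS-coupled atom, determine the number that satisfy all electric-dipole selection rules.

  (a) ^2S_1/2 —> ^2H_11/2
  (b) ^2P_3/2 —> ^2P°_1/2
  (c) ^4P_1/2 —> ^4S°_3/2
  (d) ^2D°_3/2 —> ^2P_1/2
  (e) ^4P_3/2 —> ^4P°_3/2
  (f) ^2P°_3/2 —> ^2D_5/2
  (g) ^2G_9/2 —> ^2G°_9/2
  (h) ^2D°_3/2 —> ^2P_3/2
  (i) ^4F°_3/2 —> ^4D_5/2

(a) forbidden (parity, ΔL, ΔJ fail)
(b) allowed
(c) allowed
(d) allowed
(e) allowed
(f) allowed
(g) allowed
(h) allowed
(i) allowed
Total allowed: 8 of 9.

8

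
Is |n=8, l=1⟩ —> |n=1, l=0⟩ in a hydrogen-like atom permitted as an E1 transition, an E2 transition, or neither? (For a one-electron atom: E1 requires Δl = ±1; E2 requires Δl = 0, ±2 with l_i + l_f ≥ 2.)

E1

Δl = 0 − 1 = -1; l_i + l_f = 1.
E1 (Δl = ±1): satisfied.
E2 (Δl = 0,±2, l_i+l_f ≥ 2): not satisfied.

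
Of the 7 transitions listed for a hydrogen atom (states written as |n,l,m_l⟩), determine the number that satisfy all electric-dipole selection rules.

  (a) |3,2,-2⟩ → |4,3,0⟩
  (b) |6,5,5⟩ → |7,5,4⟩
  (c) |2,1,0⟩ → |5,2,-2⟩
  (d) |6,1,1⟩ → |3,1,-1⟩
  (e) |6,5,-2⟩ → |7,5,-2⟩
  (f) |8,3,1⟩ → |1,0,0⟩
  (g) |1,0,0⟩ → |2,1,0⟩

(a) forbidden — Δm_l = +2 (E1 requires Δm_l = 0, ±1)
(b) forbidden — Δl = +0 (E1 requires Δl = ±1)
(c) forbidden — Δm_l = -2 (E1 requires Δm_l = 0, ±1)
(d) forbidden — Δl = +0 (E1 requires Δl = ±1); Δm_l = -2 (E1 requires Δm_l = 0, ±1)
(e) forbidden — Δl = +0 (E1 requires Δl = ±1)
(f) forbidden — Δl = -3 (E1 requires Δl = ±1)
(g) allowed
Total allowed: 1 of 7.

1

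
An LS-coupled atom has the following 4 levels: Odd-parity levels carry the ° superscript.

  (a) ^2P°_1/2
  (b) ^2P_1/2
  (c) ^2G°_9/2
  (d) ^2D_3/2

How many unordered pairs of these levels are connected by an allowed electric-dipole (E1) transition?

2

(a)–(b): allowed.
(a)–(c): forbidden (parity, ΔL, ΔJ).
(a)–(d): allowed.
(b)–(c): forbidden (ΔL, ΔJ).
(b)–(d): forbidden (parity).
(c)–(d): forbidden (ΔL, ΔJ).
Allowed pairs: 2 of 6.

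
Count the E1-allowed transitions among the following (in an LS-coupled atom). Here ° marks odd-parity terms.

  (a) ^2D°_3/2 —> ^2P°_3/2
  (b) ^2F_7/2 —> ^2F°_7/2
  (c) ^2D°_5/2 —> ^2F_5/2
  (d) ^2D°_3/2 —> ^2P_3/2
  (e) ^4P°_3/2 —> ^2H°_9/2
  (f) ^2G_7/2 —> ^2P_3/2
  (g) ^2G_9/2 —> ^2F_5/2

(a) forbidden (parity fails)
(b) allowed
(c) allowed
(d) allowed
(e) forbidden (parity, ΔS, ΔL, ΔJ fail)
(f) forbidden (parity, ΔL, ΔJ fail)
(g) forbidden (parity, ΔJ fail)
Total allowed: 3 of 7.

3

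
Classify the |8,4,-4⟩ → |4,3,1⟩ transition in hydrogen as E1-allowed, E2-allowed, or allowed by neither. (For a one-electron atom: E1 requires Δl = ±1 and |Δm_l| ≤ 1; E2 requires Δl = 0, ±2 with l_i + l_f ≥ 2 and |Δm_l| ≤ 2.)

Δl = 3 − 4 = -1; l_i + l_f = 7.
Δm_l = +5.
E1 (Δl = ±1, |Δm_l| ≤ 1): not satisfied.
E2 (Δl = 0,±2, l_i+l_f ≥ 2, |Δm_l| ≤ 2): not satisfied.

neither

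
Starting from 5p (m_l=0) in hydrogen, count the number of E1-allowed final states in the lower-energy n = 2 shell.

E1 requires Δl = ±1, so l_f ∈ {0, 2}; with 0 ≤ l_f ≤ n_f−1 = 1, the allowed l_f values are {0}.
For l_f = 0: m_f ∈ {m_i−1, m_i, m_i+1} ∩ [−0, 0] = {0} → 1 state.
Total: 1.

1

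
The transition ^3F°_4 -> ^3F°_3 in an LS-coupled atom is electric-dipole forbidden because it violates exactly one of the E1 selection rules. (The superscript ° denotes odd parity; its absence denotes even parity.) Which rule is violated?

Reading off the term symbols: S 1→1, L 3→3, J 4→3, parity odd→odd.
Parity must change: odd → odd — violated.
ΔS = 0: S: 1 → 1 — satisfied.
ΔL = 0, ±1 (not L=0↔0): L: 3 → 3, ΔL = +0 — satisfied.
ΔJ = 0, ±1 (not J=0↔0): J: 4 → 3, ΔJ = -1 — satisfied.

parity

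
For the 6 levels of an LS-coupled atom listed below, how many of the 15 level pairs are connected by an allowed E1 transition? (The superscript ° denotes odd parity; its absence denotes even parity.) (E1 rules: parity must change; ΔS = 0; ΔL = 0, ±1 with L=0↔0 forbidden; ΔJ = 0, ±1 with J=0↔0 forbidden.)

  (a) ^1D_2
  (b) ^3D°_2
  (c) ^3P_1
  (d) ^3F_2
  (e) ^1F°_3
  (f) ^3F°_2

4

(a)–(b): forbidden (ΔS).
(a)–(c): forbidden (parity, ΔS).
(a)–(d): forbidden (parity, ΔS).
(a)–(e): allowed.
(a)–(f): forbidden (ΔS).
(b)–(c): allowed.
(b)–(d): allowed.
(b)–(e): forbidden (parity, ΔS).
(b)–(f): forbidden (parity).
(c)–(d): forbidden (parity, ΔL).
(c)–(e): forbidden (ΔS, ΔL, ΔJ).
(c)–(f): forbidden (ΔL).
(d)–(e): forbidden (ΔS).
(d)–(f): allowed.
(e)–(f): forbidden (parity, ΔS).
Allowed pairs: 4 of 15.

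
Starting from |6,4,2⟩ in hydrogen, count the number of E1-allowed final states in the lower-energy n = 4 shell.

3

E1 requires Δl = ±1, so l_f ∈ {3, 5}; with 0 ≤ l_f ≤ n_f−1 = 3, the allowed l_f values are {3}.
For l_f = 3: m_f ∈ {m_i−1, m_i, m_i+1} ∩ [−3, 3] = {1, 2, 3} → 3 states.
Total: 3.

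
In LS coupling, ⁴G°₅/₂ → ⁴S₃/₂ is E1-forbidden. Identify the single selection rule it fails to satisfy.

Initial level: S=3/2, L=4, J=5/2, parity odd. Final level: S=3/2, L=0, J=3/2, parity even.
Parity must change: odd → even — passes.
ΔJ = 0, ±1 (not J=0↔0): J: 5/2 → 3/2, ΔJ = -1 — passes.
ΔL = 0, ±1 (not L=0↔0): L: 4 → 0, ΔL = -4 — fails.
ΔS = 0: S: 3/2 → 3/2 — passes.

the ΔL = 0, ±1 rule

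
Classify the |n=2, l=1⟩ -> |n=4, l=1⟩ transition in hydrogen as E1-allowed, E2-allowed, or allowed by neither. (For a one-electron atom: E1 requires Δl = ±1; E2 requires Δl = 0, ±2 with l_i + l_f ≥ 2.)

E2

Δl = 1 − 1 = +0; l_i + l_f = 2.
E1 (Δl = ±1): not satisfied.
E2 (Δl = 0,±2, l_i+l_f ≥ 2): satisfied.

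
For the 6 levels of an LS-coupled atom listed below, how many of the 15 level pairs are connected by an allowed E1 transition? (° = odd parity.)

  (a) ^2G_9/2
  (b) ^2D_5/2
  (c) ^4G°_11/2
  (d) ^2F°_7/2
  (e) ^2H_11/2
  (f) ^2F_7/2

(a)–(b): forbidden (parity, ΔL, ΔJ).
(a)–(c): forbidden (ΔS).
(a)–(d): allowed.
(a)–(e): forbidden (parity).
(a)–(f): forbidden (parity).
(b)–(c): forbidden (ΔS, ΔL, ΔJ).
(b)–(d): allowed.
(b)–(e): forbidden (parity, ΔL, ΔJ).
(b)–(f): forbidden (parity).
(c)–(d): forbidden (parity, ΔS, ΔJ).
(c)–(e): forbidden (ΔS).
(c)–(f): forbidden (ΔS, ΔJ).
(d)–(e): forbidden (ΔL, ΔJ).
(d)–(f): allowed.
(e)–(f): forbidden (parity, ΔL, ΔJ).
Allowed pairs: 3 of 15.

3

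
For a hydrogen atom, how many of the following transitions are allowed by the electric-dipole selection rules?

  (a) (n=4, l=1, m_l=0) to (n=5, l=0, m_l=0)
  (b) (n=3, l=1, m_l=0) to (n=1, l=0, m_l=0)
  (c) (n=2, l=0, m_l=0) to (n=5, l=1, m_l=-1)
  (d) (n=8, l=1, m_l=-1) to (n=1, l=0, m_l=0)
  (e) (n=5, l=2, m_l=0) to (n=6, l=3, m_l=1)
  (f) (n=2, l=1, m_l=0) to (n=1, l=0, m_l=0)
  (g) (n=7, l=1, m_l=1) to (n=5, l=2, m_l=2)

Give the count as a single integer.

7

(a) allowed
(b) allowed
(c) allowed
(d) allowed
(e) allowed
(f) allowed
(g) allowed
Total allowed: 7 of 7.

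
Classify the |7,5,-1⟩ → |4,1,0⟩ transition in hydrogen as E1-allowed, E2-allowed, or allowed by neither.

Δl = 1 − 5 = -4; l_i + l_f = 6.
Δm_l = +1.
E1 (Δl = ±1, |Δm_l| ≤ 1): not satisfied.
E2 (Δl = 0,±2, l_i+l_f ≥ 2, |Δm_l| ≤ 2): not satisfied.

neither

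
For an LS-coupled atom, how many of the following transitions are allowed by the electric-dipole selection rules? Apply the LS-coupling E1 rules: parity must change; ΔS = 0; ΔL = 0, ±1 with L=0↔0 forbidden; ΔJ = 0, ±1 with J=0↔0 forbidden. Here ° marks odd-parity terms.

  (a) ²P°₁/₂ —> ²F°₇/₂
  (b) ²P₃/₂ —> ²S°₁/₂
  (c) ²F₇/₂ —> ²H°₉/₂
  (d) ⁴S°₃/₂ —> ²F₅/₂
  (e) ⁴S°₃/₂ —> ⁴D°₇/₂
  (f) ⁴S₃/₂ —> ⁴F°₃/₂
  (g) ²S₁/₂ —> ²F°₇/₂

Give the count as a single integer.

1

(a) forbidden (parity, ΔL, ΔJ fail)
(b) allowed
(c) forbidden (ΔL fails)
(d) forbidden (ΔS, ΔL fail)
(e) forbidden (parity, ΔL, ΔJ fail)
(f) forbidden (ΔL fails)
(g) forbidden (ΔL, ΔJ fail)
Total allowed: 1 of 7.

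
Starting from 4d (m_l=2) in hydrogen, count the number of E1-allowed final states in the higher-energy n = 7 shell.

E1 requires Δl = ±1, so l_f ∈ {1, 3}; with 0 ≤ l_f ≤ n_f−1 = 6, the allowed l_f values are {1, 3}.
For l_f = 1: m_f ∈ {m_i−1, m_i, m_i+1} ∩ [−1, 1] = {1} → 1 state.
For l_f = 3: m_f ∈ {m_i−1, m_i, m_i+1} ∩ [−3, 3] = {1, 2, 3} → 3 states.
Total: 4.

4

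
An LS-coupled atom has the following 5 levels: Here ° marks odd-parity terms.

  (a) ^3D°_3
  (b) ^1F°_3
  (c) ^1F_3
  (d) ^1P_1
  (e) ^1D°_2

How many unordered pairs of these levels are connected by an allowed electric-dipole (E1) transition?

(a)–(b): forbidden (parity, ΔS).
(a)–(c): forbidden (ΔS).
(a)–(d): forbidden (ΔS, ΔJ).
(a)–(e): forbidden (parity, ΔS).
(b)–(c): allowed.
(b)–(d): forbidden (ΔL, ΔJ).
(b)–(e): forbidden (parity).
(c)–(d): forbidden (parity, ΔL, ΔJ).
(c)–(e): allowed.
(d)–(e): allowed.
Allowed pairs: 3 of 10.

3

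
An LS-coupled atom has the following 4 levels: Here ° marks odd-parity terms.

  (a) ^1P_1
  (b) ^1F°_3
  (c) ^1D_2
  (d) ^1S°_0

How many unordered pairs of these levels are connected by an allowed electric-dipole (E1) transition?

(a)–(b): forbidden (ΔL, ΔJ).
(a)–(c): forbidden (parity).
(a)–(d): allowed.
(b)–(c): allowed.
(b)–(d): forbidden (parity, ΔL, ΔJ).
(c)–(d): forbidden (ΔL, ΔJ).
Allowed pairs: 2 of 6.

2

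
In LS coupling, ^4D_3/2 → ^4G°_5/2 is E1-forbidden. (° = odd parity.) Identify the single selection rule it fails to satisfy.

Reading off the term symbols: S 3/2→3/2, L 2→4, J 3/2→5/2, parity even→odd.
Parity must change: even → odd — ok.
ΔS = 0: S: 3/2 → 3/2 — ok.
ΔL = 0, ±1 (not L=0↔0): L: 2 → 4, ΔL = +2 — fails.
ΔJ = 0, ±1 (not J=0↔0): J: 3/2 → 5/2, ΔJ = +1 — ok.

the ΔL = 0, ±1 rule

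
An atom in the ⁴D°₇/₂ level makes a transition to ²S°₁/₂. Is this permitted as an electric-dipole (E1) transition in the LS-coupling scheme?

forbidden

Parity must change: odd → odd — fails.
ΔS = 0: S: 3/2 → 1/2 — fails.
ΔL = 0, ±1 (not L=0↔0): L: 2 → 0, ΔL = -2 — fails.
ΔJ = 0, ±1 (not J=0↔0): J: 7/2 → 1/2, ΔJ = -3 — fails.
Rule(s) violated: parity, ΔS, ΔL, ΔJ.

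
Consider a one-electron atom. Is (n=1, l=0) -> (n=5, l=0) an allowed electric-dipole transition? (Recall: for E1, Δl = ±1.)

Δl = 0 − 0 = +0; the E1 rule Δl = ±1 is fails.
The transition is electric-dipole forbidden.

forbidden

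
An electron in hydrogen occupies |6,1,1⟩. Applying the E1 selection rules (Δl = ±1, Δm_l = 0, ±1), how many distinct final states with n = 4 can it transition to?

4

E1 requires Δl = ±1, so l_f ∈ {0, 2}; with 0 ≤ l_f ≤ n_f−1 = 3, the allowed l_f values are {0, 2}.
For l_f = 0: m_f ∈ {m_i−1, m_i, m_i+1} ∩ [−0, 0] = {0} → 1 state.
For l_f = 2: m_f ∈ {m_i−1, m_i, m_i+1} ∩ [−2, 2] = {0, 1, 2} → 3 states.
Total: 4.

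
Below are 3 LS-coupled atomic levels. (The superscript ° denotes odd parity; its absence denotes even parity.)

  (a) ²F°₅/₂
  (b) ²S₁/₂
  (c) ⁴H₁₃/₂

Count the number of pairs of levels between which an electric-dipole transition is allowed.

(a)–(b): forbidden (ΔL, ΔJ).
(a)–(c): forbidden (ΔS, ΔL, ΔJ).
(b)–(c): forbidden (parity, ΔS, ΔL, ΔJ).
Allowed pairs: 0 of 3.

0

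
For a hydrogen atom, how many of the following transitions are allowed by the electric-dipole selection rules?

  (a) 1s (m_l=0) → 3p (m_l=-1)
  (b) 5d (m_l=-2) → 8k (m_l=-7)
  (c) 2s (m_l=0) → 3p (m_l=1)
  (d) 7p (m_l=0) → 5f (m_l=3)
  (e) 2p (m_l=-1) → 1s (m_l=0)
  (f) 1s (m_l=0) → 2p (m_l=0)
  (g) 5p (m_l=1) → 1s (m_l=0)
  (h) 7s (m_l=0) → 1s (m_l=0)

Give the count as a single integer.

5

(a) allowed
(b) forbidden — Δl = +5 (E1 requires Δl = ±1); Δm_l = -5 (E1 requires Δm_l = 0, ±1)
(c) allowed
(d) forbidden — Δl = +2 (E1 requires Δl = ±1); Δm_l = +3 (E1 requires Δm_l = 0, ±1)
(e) allowed
(f) allowed
(g) allowed
(h) forbidden — Δl = +0 (E1 requires Δl = ±1)
Total allowed: 5 of 8.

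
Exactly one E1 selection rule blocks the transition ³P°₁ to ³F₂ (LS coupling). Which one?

Reading off the term symbols: S 1→1, L 1→3, J 1→2, parity odd→even.
ΔS = 0: S: 1 → 1 — satisfied.
ΔL = 0, ±1 (not L=0↔0): L: 1 → 3, ΔL = +2 — violated.
ΔJ = 0, ±1 (not J=0↔0): J: 1 → 2, ΔJ = +1 — satisfied.
Parity must change: odd → even — satisfied.

the ΔL = 0, ±1 rule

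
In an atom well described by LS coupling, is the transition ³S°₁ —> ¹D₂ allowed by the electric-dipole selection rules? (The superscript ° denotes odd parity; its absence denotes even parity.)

forbidden

Parity must change: odd → even — passes.
ΔS = 0: S: 1 → 0 — fails.
ΔL = 0, ±1 (not L=0↔0): L: 0 → 2, ΔL = +2 — fails.
ΔJ = 0, ±1 (not J=0↔0): J: 1 → 2, ΔJ = +1 — passes.
Rule(s) violated: ΔS, ΔL.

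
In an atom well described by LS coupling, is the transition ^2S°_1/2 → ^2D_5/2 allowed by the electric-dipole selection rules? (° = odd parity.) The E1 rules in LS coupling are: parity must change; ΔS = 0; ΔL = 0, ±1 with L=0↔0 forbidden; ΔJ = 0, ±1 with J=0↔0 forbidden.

forbidden

Parity must change: odd → even — passes.
ΔS = 0: S: 1/2 → 1/2 — passes.
ΔL = 0, ±1 (not L=0↔0): L: 0 → 2, ΔL = +2 — fails.
ΔJ = 0, ±1 (not J=0↔0): J: 1/2 → 5/2, ΔJ = +2 — fails.
Rule(s) violated: ΔL, ΔJ.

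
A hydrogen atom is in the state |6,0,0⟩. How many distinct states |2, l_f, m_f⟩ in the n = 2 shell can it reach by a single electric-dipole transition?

3

E1 requires Δl = ±1, so l_f ∈ {-1, 1}; with 0 ≤ l_f ≤ n_f−1 = 1, the allowed l_f values are {1}.
For l_f = 1: m_f ∈ {m_i−1, m_i, m_i+1} ∩ [−1, 1] = {-1, 0, 1} → 3 states.
Total: 3.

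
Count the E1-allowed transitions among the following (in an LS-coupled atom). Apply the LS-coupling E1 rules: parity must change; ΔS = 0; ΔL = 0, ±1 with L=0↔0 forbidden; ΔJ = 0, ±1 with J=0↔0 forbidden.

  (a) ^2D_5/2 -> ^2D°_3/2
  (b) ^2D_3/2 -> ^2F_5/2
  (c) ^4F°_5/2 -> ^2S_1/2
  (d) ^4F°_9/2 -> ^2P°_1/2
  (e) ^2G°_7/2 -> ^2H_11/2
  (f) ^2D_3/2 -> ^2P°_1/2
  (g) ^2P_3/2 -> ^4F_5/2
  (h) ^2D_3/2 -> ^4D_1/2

(a) allowed
(b) forbidden (parity fails)
(c) forbidden (ΔS, ΔL, ΔJ fail)
(d) forbidden (parity, ΔS, ΔL, ΔJ fail)
(e) forbidden (ΔJ fails)
(f) allowed
(g) forbidden (parity, ΔS, ΔL fail)
(h) forbidden (parity, ΔS fail)
Total allowed: 2 of 8.

2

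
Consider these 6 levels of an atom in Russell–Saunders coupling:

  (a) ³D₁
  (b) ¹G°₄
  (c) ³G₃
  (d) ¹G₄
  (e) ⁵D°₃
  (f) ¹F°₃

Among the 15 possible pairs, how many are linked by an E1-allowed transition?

2

(a)–(b): forbidden (ΔS, ΔL, ΔJ).
(a)–(c): forbidden (parity, ΔL, ΔJ).
(a)–(d): forbidden (parity, ΔS, ΔL, ΔJ).
(a)–(e): forbidden (ΔS, ΔJ).
(a)–(f): forbidden (ΔS, ΔJ).
(b)–(c): forbidden (ΔS).
(b)–(d): allowed.
(b)–(e): forbidden (parity, ΔS, ΔL).
(b)–(f): forbidden (parity).
(c)–(d): forbidden (parity, ΔS).
(c)–(e): forbidden (ΔS, ΔL).
(c)–(f): forbidden (ΔS).
(d)–(e): forbidden (ΔS, ΔL).
(d)–(f): allowed.
(e)–(f): forbidden (parity, ΔS).
Allowed pairs: 2 of 15.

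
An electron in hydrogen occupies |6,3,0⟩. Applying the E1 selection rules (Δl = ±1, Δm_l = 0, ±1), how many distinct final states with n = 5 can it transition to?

6

E1 requires Δl = ±1, so l_f ∈ {2, 4}; with 0 ≤ l_f ≤ n_f−1 = 4, the allowed l_f values are {2, 4}.
For l_f = 2: m_f ∈ {m_i−1, m_i, m_i+1} ∩ [−2, 2] = {-1, 0, 1} → 3 states.
For l_f = 4: m_f ∈ {m_i−1, m_i, m_i+1} ∩ [−4, 4] = {-1, 0, 1} → 3 states.
Total: 6.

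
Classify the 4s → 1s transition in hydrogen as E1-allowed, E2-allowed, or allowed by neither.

neither

Δl = 0 − 0 = +0; l_i + l_f = 0.
E1 (Δl = ±1): not satisfied.
E2 (Δl = 0,±2, l_i+l_f ≥ 2): not satisfied.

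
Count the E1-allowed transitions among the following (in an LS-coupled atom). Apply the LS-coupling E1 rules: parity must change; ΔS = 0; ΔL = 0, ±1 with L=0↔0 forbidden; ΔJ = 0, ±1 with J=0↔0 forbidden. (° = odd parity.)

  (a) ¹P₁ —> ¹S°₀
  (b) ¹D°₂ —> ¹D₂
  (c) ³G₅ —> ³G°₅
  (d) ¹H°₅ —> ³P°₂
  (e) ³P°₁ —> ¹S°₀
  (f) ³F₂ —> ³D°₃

(a) allowed
(b) allowed
(c) allowed
(d) forbidden (parity, ΔS, ΔL, ΔJ fail)
(e) forbidden (parity, ΔS fail)
(f) allowed
Total allowed: 4 of 6.

4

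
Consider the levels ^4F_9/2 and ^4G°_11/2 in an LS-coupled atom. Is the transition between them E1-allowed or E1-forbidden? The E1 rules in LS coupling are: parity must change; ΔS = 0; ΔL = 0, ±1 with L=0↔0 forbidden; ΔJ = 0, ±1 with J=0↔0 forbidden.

Initial level: S=3/2, L=3, J=9/2, parity even. Final level: S=3/2, L=4, J=11/2, parity odd.
Parity must change: even → odd — ok.
ΔS = 0: S: 3/2 → 3/2 — ok.
ΔL = 0, ±1 (not L=0↔0): L: 3 → 4, ΔL = +1 — ok.
ΔJ = 0, ±1 (not J=0↔0): J: 9/2 → 11/2, ΔJ = +1 — ok.
All four E1 rules are satisfied.

allowed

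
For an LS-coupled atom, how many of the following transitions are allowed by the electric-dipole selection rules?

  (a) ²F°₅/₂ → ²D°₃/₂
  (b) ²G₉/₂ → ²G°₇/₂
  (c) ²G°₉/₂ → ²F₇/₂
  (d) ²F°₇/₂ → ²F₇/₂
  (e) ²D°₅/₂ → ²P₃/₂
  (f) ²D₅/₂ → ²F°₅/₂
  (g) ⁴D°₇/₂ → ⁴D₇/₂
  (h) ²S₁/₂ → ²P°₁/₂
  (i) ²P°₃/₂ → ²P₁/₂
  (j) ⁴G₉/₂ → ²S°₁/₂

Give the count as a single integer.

(a) forbidden (parity fails)
(b) allowed
(c) allowed
(d) allowed
(e) allowed
(f) allowed
(g) allowed
(h) allowed
(i) allowed
(j) forbidden (ΔS, ΔL, ΔJ fail)
Total allowed: 8 of 10.

8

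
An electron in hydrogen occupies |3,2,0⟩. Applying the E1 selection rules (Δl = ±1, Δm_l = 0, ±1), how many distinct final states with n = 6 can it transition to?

E1 requires Δl = ±1, so l_f ∈ {1, 3}; with 0 ≤ l_f ≤ n_f−1 = 5, the allowed l_f values are {1, 3}.
For l_f = 1: m_f ∈ {m_i−1, m_i, m_i+1} ∩ [−1, 1] = {-1, 0, 1} → 3 states.
For l_f = 3: m_f ∈ {m_i−1, m_i, m_i+1} ∩ [−3, 3] = {-1, 0, 1} → 3 states.
Total: 6.

6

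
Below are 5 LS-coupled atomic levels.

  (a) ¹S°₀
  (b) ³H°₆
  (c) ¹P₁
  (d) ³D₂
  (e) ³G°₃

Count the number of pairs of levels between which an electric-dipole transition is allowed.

(a)–(b): forbidden (parity, ΔS, ΔL, ΔJ).
(a)–(c): allowed.
(a)–(d): forbidden (ΔS, ΔL, ΔJ).
(a)–(e): forbidden (parity, ΔS, ΔL, ΔJ).
(b)–(c): forbidden (ΔS, ΔL, ΔJ).
(b)–(d): forbidden (ΔL, ΔJ).
(b)–(e): forbidden (parity, ΔJ).
(c)–(d): forbidden (parity, ΔS).
(c)–(e): forbidden (ΔS, ΔL, ΔJ).
(d)–(e): forbidden (ΔL).
Allowed pairs: 1 of 10.

1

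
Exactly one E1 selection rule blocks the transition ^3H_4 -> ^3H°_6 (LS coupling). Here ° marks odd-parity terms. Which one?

the ΔJ = 0, ±1 rule

Initial level: S=1, L=5, J=4, parity even. Final level: S=1, L=5, J=6, parity odd.
Parity must change: even → odd — ✓.
ΔL = 0, ±1 (not L=0↔0): L: 5 → 5, ΔL = +0 — ✓.
ΔJ = 0, ±1 (not J=0↔0): J: 4 → 6, ΔJ = +2 — ✗.
ΔS = 0: S: 1 → 1 — ✓.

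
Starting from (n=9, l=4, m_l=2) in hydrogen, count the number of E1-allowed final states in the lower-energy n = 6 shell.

E1 requires Δl = ±1, so l_f ∈ {3, 5}; with 0 ≤ l_f ≤ n_f−1 = 5, the allowed l_f values are {3, 5}.
For l_f = 3: m_f ∈ {m_i−1, m_i, m_i+1} ∩ [−3, 3] = {1, 2, 3} → 3 states.
For l_f = 5: m_f ∈ {m_i−1, m_i, m_i+1} ∩ [−5, 5] = {1, 2, 3} → 3 states.
Total: 6.

6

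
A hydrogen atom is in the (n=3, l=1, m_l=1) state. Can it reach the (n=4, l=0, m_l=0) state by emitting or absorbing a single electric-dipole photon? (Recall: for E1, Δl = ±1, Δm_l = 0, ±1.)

allowed

l: 1 → 0 (Δl = -1). Δl = ±1 passes.
m_l: 1 → 0 (Δm_l = -1). |Δm_l| ≤ 1 passes.
All E1 selection rules are satisfied.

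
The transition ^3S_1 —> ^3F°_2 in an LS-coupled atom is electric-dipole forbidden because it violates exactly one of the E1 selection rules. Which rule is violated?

Initial level: S=1, L=0, J=1, parity even. Final level: S=1, L=3, J=2, parity odd.
Parity must change: even → odd — ✓.
ΔS = 0: S: 1 → 1 — ✓.
ΔL = 0, ±1 (not L=0↔0): L: 0 → 3, ΔL = +3 — ✗.
ΔJ = 0, ±1 (not J=0↔0): J: 1 → 2, ΔJ = +1 — ✓.

the ΔL = 0, ±1 rule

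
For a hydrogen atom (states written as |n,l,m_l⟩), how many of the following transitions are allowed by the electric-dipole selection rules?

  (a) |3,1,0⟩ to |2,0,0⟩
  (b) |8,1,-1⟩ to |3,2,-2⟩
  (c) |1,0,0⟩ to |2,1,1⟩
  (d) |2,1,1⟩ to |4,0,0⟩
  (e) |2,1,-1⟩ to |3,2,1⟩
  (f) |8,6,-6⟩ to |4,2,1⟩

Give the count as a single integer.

4

(a) allowed
(b) allowed
(c) allowed
(d) allowed
(e) forbidden — Δm_l = +2 (E1 requires Δm_l = 0, ±1)
(f) forbidden — Δl = -4 (E1 requires Δl = ±1); Δm_l = +7 (E1 requires Δm_l = 0, ±1)
Total allowed: 4 of 6.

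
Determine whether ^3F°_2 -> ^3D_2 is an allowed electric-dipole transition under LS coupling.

Initial level: S=1, L=3, J=2, parity odd. Final level: S=1, L=2, J=2, parity even.
Parity must change: odd → even — ✓.
ΔL = 0, ±1 (not L=0↔0): L: 3 → 2, ΔL = -1 — ✓.
ΔS = 0: S: 1 → 1 — ✓.
ΔJ = 0, ±1 (not J=0↔0): J: 2 → 2, ΔJ = +0 — ✓.
All four E1 rules are satisfied.

allowed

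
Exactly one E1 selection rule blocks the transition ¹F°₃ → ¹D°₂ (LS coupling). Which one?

parity

Reading off the term symbols: S 0→0, L 3→2, J 3→2, parity odd→odd.
Parity must change: odd → odd — fails.
ΔS = 0: S: 0 → 0 — passes.
ΔL = 0, ±1 (not L=0↔0): L: 3 → 2, ΔL = -1 — passes.
ΔJ = 0, ±1 (not J=0↔0): J: 3 → 2, ΔJ = -1 — passes.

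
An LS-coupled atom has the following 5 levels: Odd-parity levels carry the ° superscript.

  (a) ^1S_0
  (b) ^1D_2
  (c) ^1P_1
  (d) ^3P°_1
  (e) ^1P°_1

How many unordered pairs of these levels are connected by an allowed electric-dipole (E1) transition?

3

(a)–(b): forbidden (parity, ΔL, ΔJ).
(a)–(c): forbidden (parity).
(a)–(d): forbidden (ΔS).
(a)–(e): allowed.
(b)–(c): forbidden (parity).
(b)–(d): forbidden (ΔS).
(b)–(e): allowed.
(c)–(d): forbidden (ΔS).
(c)–(e): allowed.
(d)–(e): forbidden (parity, ΔS).
Allowed pairs: 3 of 10.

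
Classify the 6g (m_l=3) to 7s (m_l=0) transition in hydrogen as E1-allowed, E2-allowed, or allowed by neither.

neither

Δl = 0 − 4 = -4; l_i + l_f = 4.
Δm_l = -3.
E1 (Δl = ±1, |Δm_l| ≤ 1): not satisfied.
E2 (Δl = 0,±2, l_i+l_f ≥ 2, |Δm_l| ≤ 2): not satisfied.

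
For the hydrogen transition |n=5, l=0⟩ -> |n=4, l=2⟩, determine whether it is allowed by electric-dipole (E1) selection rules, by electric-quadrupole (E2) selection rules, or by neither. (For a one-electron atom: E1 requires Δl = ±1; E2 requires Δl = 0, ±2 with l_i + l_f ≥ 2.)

E2

Δl = 2 − 0 = +2; l_i + l_f = 2.
E1 (Δl = ±1): not satisfied.
E2 (Δl = 0,±2, l_i+l_f ≥ 2): satisfied.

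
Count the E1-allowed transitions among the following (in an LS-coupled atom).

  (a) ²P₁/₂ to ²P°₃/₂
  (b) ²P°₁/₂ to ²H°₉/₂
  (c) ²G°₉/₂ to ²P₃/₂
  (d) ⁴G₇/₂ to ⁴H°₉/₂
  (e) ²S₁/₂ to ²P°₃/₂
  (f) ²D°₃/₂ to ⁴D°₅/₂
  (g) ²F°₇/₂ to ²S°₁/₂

3

(a) allowed
(b) forbidden (parity, ΔL, ΔJ fail)
(c) forbidden (ΔL, ΔJ fail)
(d) allowed
(e) allowed
(f) forbidden (parity, ΔS fail)
(g) forbidden (parity, ΔL, ΔJ fail)
Total allowed: 3 of 7.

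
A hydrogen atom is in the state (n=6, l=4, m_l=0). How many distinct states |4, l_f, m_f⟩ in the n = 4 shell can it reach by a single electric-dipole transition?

E1 requires Δl = ±1, so l_f ∈ {3, 5}; with 0 ≤ l_f ≤ n_f−1 = 3, the allowed l_f values are {3}.
For l_f = 3: m_f ∈ {m_i−1, m_i, m_i+1} ∩ [−3, 3] = {-1, 0, 1} → 3 states.
Total: 3.

3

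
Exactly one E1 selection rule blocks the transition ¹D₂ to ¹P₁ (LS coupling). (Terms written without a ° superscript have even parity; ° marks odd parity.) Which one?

ΔJ = 0, ±1 (not J=0↔0): J: 2 → 1, ΔJ = -1 — ok.
ΔL = 0, ±1 (not L=0↔0): L: 2 → 1, ΔL = -1 — ok.
ΔS = 0: S: 0 → 0 — ok.
Parity must change: even → even — fails.

parity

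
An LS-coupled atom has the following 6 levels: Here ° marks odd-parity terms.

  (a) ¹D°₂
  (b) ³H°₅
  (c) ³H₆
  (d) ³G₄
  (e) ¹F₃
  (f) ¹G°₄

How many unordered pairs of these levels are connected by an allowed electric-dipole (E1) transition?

(a)–(b): forbidden (parity, ΔS, ΔL, ΔJ).
(a)–(c): forbidden (ΔS, ΔL, ΔJ).
(a)–(d): forbidden (ΔS, ΔL, ΔJ).
(a)–(e): allowed.
(a)–(f): forbidden (parity, ΔL, ΔJ).
(b)–(c): allowed.
(b)–(d): allowed.
(b)–(e): forbidden (ΔS, ΔL, ΔJ).
(b)–(f): forbidden (parity, ΔS).
(c)–(d): forbidden (parity, ΔJ).
(c)–(e): forbidden (parity, ΔS, ΔL, ΔJ).
(c)–(f): forbidden (ΔS, ΔJ).
(d)–(e): forbidden (parity, ΔS).
(d)–(f): forbidden (ΔS).
(e)–(f): allowed.
Allowed pairs: 4 of 15.

4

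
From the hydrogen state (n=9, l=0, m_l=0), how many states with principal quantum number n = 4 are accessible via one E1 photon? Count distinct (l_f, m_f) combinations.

E1 requires Δl = ±1, so l_f ∈ {-1, 1}; with 0 ≤ l_f ≤ n_f−1 = 3, the allowed l_f values are {1}.
For l_f = 1: m_f ∈ {m_i−1, m_i, m_i+1} ∩ [−1, 1] = {-1, 0, 1} → 3 states.
Total: 3.

3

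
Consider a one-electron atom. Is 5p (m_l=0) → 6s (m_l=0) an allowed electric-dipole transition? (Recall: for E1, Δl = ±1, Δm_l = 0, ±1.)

allowed

Initial l = 1, final l = 0, so Δl = -1. E1 requires Δl = ±1: satisfied.
m_l: 0 → 0 (Δm_l = +0). |Δm_l| ≤ 1 satisfied.
All E1 selection rules are satisfied.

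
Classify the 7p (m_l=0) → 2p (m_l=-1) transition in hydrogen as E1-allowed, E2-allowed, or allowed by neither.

E2

Δl = 1 − 1 = +0; l_i + l_f = 2.
Δm_l = -1.
E1 (Δl = ±1, |Δm_l| ≤ 1): not satisfied.
E2 (Δl = 0,±2, l_i+l_f ≥ 2, |Δm_l| ≤ 2): satisfied.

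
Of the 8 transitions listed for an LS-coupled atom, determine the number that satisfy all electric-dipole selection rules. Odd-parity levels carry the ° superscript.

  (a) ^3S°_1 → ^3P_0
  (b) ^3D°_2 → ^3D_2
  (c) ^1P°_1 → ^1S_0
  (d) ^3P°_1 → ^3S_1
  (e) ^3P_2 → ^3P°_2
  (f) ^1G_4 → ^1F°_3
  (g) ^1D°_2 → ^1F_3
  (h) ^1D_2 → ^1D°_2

(a) allowed
(b) allowed
(c) allowed
(d) allowed
(e) allowed
(f) allowed
(g) allowed
(h) allowed
Total allowed: 8 of 8.

8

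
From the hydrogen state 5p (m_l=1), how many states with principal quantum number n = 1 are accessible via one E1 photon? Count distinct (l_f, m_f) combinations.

1

E1 requires Δl = ±1, so l_f ∈ {0, 2}; with 0 ≤ l_f ≤ n_f−1 = 0, the allowed l_f values are {0}.
For l_f = 0: m_f ∈ {m_i−1, m_i, m_i+1} ∩ [−0, 0] = {0} → 1 state.
Total: 1.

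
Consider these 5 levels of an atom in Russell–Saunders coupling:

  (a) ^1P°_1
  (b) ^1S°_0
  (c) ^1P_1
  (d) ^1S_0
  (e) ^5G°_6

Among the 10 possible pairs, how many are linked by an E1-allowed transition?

(a)–(b): forbidden (parity).
(a)–(c): allowed.
(a)–(d): allowed.
(a)–(e): forbidden (parity, ΔS, ΔL, ΔJ).
(b)–(c): allowed.
(b)–(d): forbidden (ΔL, ΔJ).
(b)–(e): forbidden (parity, ΔS, ΔL, ΔJ).
(c)–(d): forbidden (parity).
(c)–(e): forbidden (ΔS, ΔL, ΔJ).
(d)–(e): forbidden (ΔS, ΔL, ΔJ).
Allowed pairs: 3 of 10.

3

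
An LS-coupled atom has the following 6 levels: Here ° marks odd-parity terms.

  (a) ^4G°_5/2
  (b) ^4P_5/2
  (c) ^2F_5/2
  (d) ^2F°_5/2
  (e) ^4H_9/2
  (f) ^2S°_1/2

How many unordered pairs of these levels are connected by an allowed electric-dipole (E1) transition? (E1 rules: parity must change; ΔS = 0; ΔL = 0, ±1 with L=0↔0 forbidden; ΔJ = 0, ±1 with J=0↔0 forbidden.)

1

(a)–(b): forbidden (ΔL).
(a)–(c): forbidden (ΔS).
(a)–(d): forbidden (parity, ΔS).
(a)–(e): forbidden (ΔJ).
(a)–(f): forbidden (parity, ΔS, ΔL, ΔJ).
(b)–(c): forbidden (parity, ΔS, ΔL).
(b)–(d): forbidden (ΔS, ΔL).
(b)–(e): forbidden (parity, ΔL, ΔJ).
(b)–(f): forbidden (ΔS, ΔJ).
(c)–(d): allowed.
(c)–(e): forbidden (parity, ΔS, ΔL, ΔJ).
(c)–(f): forbidden (ΔL, ΔJ).
(d)–(e): forbidden (ΔS, ΔL, ΔJ).
(d)–(f): forbidden (parity, ΔL, ΔJ).
(e)–(f): forbidden (ΔS, ΔL, ΔJ).
Allowed pairs: 1 of 15.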